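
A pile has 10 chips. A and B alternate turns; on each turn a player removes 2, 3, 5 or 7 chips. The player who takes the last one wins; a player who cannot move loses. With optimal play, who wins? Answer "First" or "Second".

i:   0  1  2  3  4  5  6  7  8  9 10
     L  L  W  W  W  W  W  W  W  L  L
Position 10 is L, so the second player wins.

Second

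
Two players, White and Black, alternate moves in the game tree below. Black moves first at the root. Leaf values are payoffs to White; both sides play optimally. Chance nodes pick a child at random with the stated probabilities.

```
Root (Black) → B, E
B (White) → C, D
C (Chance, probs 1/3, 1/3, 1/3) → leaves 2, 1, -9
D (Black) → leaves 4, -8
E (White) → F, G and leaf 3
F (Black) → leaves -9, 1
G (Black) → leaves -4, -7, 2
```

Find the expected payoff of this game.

-2

C (Chance): 1/3·2 + 1/3·1 + 1/3·-9 = -2
D (Black): min(4, -8) = -8
B (White): max(-2, -8) = -2
F (Black): min(-9, 1) = -9
G (Black): min(-4, -7, 2) = -7
E (White): max(-9, -7, 3) = 3
Root (Black): min(-2, 3) = -2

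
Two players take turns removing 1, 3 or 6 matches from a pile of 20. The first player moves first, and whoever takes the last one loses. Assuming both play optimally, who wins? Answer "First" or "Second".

First

W/L table (W = player to move can force a win):
i:   0  1  2  3  4  5  6  7  8  9 10 11 12 13 14 15 16 17 18 19 20
     W  L  W  L  W  L  W  W  W  W  L  W  L  W  L  W  W  W  W  L  W
Position 20 is W, so the first player wins.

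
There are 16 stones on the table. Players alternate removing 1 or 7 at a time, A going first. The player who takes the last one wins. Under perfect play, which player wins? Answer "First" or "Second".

Second

Compute winning (W) and losing (L) positions by backward induction:
i:   0  1  2  3  4  5  6  7  8  9 10 11 12 13 14 15 16
     L  W  L  W  L  W  L  W  L  W  L  W  L  W  L  W  L
Position 16 is L, so the second player wins.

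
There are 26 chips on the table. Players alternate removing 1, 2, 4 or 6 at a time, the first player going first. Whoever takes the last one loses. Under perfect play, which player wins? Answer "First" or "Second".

W/L table (W = player to move can force a win):
i:   0  1  2  3  4  5  6  7  8  9 10 11 12 13 14 15 16 17 18 19 20 21 22 23 24 25 26
     W  L  W  W  L  W  W  W  W  L  W  W  L  W  W  W  W  L  W  W  L  W  W  W  W  L  W
Position 26 is W, so the first player wins.

First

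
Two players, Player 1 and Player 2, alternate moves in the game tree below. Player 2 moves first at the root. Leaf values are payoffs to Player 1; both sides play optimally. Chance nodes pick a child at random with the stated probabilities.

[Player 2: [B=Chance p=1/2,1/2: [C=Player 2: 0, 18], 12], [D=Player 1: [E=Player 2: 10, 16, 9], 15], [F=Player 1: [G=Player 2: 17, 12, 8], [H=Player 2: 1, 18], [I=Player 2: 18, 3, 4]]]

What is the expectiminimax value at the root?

C (Player 2): min(0, 18) = 0
B (Chance): 1/2·0 + 1/2·12 = 6
E (Player 2): min(10, 16, 9) = 9
D (Player 1): max(9, 15) = 15
G (Player 2): min(17, 12, 8) = 8
H (Player 2): min(1, 18) = 1
I (Player 2): min(18, 3, 4) = 3
F (Player 1): max(8, 1, 3) = 8
Root (Player 2): min(6, 15, 8) = 6

6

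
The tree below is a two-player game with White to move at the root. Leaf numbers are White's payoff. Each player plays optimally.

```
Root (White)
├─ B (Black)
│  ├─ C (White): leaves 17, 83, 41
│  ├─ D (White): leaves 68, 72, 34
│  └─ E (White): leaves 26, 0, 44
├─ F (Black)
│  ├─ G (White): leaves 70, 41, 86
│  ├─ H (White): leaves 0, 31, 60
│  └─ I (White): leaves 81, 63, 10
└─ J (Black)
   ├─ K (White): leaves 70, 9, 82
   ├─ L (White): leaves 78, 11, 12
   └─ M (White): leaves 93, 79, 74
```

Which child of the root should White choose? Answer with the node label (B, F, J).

C (White): max(17, 83, 41) = 83
D (White): max(68, 72, 34) = 72
E (White): max(26, 0, 44) = 44
B (Black): min(83, 72, 44) = 44
G (White): max(70, 41, 86) = 86
H (White): max(0, 31, 60) = 60
I (White): max(81, 63, 10) = 81
F (Black): min(86, 60, 81) = 60
K (White): max(70, 9, 82) = 82
L (White): max(78, 11, 12) = 78
M (White): max(93, 79, 74) = 93
J (Black): min(82, 78, 93) = 78
Root (White): max(44, 60, 78) = 78
White picks the child with the highest value: J (value 78).

J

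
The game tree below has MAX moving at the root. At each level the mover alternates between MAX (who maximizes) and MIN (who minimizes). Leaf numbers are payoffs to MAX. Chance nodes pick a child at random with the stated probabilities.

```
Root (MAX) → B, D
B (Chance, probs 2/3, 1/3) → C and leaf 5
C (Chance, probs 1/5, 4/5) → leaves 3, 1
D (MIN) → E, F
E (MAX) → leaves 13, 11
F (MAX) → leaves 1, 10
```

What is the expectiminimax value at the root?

10

C (Chance): 1/5·3 + 4/5·1 = 1.4
B (Chance): 2/3·1.4 + 1/3·5 = 2.6
E (MAX): max(13, 11) = 13
F (MAX): max(1, 10) = 10
D (MIN): min(13, 10) = 10
Root (MAX): max(2.6, 10) = 10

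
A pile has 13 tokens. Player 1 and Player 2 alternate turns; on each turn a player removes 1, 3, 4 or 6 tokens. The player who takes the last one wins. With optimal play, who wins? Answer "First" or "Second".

i:   0  1  2  3  4  5  6  7  8  9 10 11 12 13
     L  W  L  W  W  W  W  L  W  L  W  W  W  W
Position 13 is W, so the first player wins.

First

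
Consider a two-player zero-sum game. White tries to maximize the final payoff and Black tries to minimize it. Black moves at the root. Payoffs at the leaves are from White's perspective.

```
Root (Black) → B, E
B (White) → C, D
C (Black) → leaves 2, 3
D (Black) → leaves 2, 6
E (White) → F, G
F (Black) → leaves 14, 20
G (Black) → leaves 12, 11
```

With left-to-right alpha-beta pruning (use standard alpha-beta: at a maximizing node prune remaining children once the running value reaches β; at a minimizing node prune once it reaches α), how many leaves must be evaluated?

5

C [α=-∞,β=+∞]: v=2
D [α=2,β=+∞]: v=2 after child 1 ≤ α → α-cutoff, skip 1
B [α=-∞,β=+∞]: v=2
F [α=-∞,β=2]: v=14
E [α=-∞,β=2]: v=14 after child 1 ≥ β → β-cutoff, skip 1
Root [α=-∞,β=+∞]: v=2
Leaves evaluated: 5 of 8.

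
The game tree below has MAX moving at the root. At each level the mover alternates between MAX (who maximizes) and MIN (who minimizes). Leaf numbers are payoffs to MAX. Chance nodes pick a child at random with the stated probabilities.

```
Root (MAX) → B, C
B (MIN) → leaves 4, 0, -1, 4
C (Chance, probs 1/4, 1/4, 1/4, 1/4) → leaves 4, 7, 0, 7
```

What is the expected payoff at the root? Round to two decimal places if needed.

4.5

B (MIN): min(4, 0, -1, 4) = -1
C (Chance): 1/4·4 + 1/4·7 + 1/4·0 + 1/4·7 = 4.5
Root (MAX): max(-1, 4.5) = 4.5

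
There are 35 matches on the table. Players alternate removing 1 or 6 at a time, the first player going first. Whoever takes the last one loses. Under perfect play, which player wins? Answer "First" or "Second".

First

Positions where the player to move wins (W) vs loses (L):
i:   0  1  2  3  4  5  6  7  8  9 10 11 12 13 14 15 16 17 18 19 20 21 22 23 24 25 26 27 28 29 30 31 32 33 34 35
     W  L  W  L  W  L  W  W  L  W  L  W  L  W  W  L  W  L  W  L  W  W  L  W  L  W  L  W  W  L  W  L  W  L  W  W
Position 35 is W, so the first player wins.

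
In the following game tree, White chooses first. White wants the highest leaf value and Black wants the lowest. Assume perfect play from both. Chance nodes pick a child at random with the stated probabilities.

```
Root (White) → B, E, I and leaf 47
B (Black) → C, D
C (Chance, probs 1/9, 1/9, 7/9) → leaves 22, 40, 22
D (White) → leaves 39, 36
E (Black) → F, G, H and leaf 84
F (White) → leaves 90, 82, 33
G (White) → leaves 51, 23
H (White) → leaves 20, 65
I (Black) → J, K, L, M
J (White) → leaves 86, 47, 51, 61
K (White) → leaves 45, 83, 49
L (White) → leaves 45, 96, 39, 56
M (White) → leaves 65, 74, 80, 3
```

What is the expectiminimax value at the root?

80

C (Chance): 1/9·22 + 1/9·40 + 7/9·22 = 24
D (White): max(39, 36) = 39
B (Black): min(24, 39) = 24
F (White): max(90, 82, 33) = 90
G (White): max(51, 23) = 51
H (White): max(20, 65) = 65
E (Black): min(90, 51, 65, 84) = 51
J (White): max(86, 47, 51, 61) = 86
K (White): max(45, 83, 49) = 83
L (White): max(45, 96, 39, 56) = 96
M (White): max(65, 74, 80, 3) = 80
I (Black): min(86, 83, 96, 80) = 80
Root (White): max(24, 51, 80, 47) = 80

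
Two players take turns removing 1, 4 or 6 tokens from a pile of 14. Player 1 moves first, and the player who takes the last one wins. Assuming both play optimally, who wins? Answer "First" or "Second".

W/L table (W = player to move can force a win):
i:   0  1  2  3  4  5  6  7  8  9 10 11 12 13 14
     L  W  L  W  W  L  W  L  W  W  L  W  L  W  W
Position 14 is W, so the first player wins.

First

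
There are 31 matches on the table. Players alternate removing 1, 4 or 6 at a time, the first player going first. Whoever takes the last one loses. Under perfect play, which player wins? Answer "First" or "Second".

Second

W/L table (W = player to move can force a win):
i:   0  1  2  3  4  5  6  7  8  9 10 11 12 13 14 15 16 17 18 19 20 21 22 23 24 25 26 27 28 29 30 31
     W  L  W  L  W  W  L  W  L  W  W  L  W  L  W  W  L  W  L  W  W  L  W  L  W  W  L  W  L  W  W  L
Position 31 is L, so the second player wins.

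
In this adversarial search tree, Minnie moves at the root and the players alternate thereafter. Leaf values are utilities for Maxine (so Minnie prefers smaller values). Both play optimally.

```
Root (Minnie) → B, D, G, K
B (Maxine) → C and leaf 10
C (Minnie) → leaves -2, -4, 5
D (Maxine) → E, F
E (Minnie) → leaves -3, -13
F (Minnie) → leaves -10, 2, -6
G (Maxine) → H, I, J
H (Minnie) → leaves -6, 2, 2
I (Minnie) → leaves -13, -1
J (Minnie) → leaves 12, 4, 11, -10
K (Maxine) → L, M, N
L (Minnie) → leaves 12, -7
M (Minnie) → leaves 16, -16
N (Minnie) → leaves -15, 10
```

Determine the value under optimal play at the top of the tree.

-10

C (Minnie): min(-2, -4, 5) = -4
B (Maxine): max(-4, 10) = 10
E (Minnie): min(-3, -13) = -13
F (Minnie): min(-10, 2, -6) = -10
D (Maxine): max(-13, -10) = -10
H (Minnie): min(-6, 2, 2) = -6
I (Minnie): min(-13, -1) = -13
J (Minnie): min(12, 4, 11, -10) = -10
G (Maxine): max(-6, -13, -10) = -6
L (Minnie): min(12, -7) = -7
M (Minnie): min(16, -16) = -16
N (Minnie): min(-15, 10) = -15
K (Maxine): max(-7, -16, -15) = -7
Root (Minnie): min(10, -10, -6, -7) = -10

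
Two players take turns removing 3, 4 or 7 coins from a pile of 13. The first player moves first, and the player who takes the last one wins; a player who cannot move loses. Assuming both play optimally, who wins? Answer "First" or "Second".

First

i:   0  1  2  3  4  5  6  7  8  9 10 11 12 13
     L  L  L  W  W  W  W  W  W  W  L  L  L  W
Position 13 is W, so the first player wins.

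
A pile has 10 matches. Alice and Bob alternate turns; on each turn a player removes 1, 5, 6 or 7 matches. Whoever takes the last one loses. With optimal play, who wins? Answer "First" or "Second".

First

Positions where the player to move wins (W) vs loses (L):
i:   0  1  2  3  4  5  6  7  8  9 10
     W  L  W  L  W  L  W  W  W  W  W
Position 10 is W, so the first player wins.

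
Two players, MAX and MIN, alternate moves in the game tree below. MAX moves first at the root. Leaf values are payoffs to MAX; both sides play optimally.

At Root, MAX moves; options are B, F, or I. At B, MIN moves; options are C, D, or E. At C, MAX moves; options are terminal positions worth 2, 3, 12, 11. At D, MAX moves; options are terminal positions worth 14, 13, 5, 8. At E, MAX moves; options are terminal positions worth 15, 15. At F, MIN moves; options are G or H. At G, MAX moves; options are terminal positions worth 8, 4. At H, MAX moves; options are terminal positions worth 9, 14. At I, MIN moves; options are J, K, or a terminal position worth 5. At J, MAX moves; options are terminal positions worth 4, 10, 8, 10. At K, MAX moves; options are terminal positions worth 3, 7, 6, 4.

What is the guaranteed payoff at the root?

C (MAX): max(2, 3, 12, 11) = 12
D (MAX): max(14, 13, 5, 8) = 14
E (MAX): max(15, 15) = 15
B (MIN): min(12, 14, 15) = 12
G (MAX): max(8, 4) = 8
H (MAX): max(9, 14) = 14
F (MIN): min(8, 14) = 8
J (MAX): max(4, 10, 8, 10) = 10
K (MAX): max(3, 7, 6, 4) = 7
I (MIN): min(10, 7, 5) = 5
Root (MAX): max(12, 8, 5) = 12

12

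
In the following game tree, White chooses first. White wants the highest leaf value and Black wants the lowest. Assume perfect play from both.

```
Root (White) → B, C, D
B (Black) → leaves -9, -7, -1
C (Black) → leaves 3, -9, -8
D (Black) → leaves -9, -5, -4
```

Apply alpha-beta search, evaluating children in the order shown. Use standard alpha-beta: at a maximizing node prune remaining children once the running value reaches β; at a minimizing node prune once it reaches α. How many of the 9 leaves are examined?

6

B [α=-∞,β=+∞]: v=-9
C [α=-9,β=+∞]: v=-9 after child 2 ≤ α → α-cutoff, skip 1
D [α=-9,β=+∞]: v=-9 after child 1 ≤ α → α-cutoff, skip 2
Root [α=-∞,β=+∞]: v=-9
Leaves evaluated: 6 of 9.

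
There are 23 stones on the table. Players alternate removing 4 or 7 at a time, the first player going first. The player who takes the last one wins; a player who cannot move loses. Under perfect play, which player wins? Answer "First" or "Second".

Second

Compute winning (W) and losing (L) positions by backward induction:
i:   0  1  2  3  4  5  6  7  8  9 10 11 12 13 14 15 16 17 18 19 20 21 22 23
     L  L  L  L  W  W  W  W  W  W  W  L  L  L  L  W  W  W  W  W  W  W  L  L
Position 23 is L, so the second player wins.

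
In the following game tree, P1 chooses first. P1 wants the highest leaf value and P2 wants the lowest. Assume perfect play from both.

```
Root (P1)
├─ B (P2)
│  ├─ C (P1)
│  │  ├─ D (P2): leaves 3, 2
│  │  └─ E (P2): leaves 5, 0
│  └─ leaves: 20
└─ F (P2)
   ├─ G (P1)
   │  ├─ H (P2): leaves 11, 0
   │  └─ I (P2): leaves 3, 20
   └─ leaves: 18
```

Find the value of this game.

3

D (P2): min(3, 2) = 2
E (P2): min(5, 0) = 0
C (P1): max(2, 0) = 2
B (P2): min(2, 20) = 2
H (P2): min(11, 0) = 0
I (P2): min(3, 20) = 3
G (P1): max(0, 3) = 3
F (P2): min(3, 18) = 3
Root (P1): max(2, 3) = 3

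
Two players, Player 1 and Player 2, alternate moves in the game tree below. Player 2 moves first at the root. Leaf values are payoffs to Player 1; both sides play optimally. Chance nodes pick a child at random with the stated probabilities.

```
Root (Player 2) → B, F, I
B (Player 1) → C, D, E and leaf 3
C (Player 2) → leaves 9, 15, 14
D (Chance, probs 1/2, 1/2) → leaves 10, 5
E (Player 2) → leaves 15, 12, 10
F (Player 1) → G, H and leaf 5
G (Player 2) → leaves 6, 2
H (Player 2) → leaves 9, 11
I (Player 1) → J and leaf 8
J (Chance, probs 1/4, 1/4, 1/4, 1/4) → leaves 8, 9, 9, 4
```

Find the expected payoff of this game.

8

C (Player 2): min(9, 15, 14) = 9
D (Chance): 1/2·10 + 1/2·5 = 7.5
E (Player 2): min(15, 12, 10) = 10
B (Player 1): max(9, 7.5, 10, 3) = 10
G (Player 2): min(6, 2) = 2
H (Player 2): min(9, 11) = 9
F (Player 1): max(2, 9, 5) = 9
J (Chance): 1/4·8 + 1/4·9 + 1/4·9 + 1/4·4 = 7.5
I (Player 1): max(7.5, 8) = 8
Root (Player 2): min(10, 9, 8) = 8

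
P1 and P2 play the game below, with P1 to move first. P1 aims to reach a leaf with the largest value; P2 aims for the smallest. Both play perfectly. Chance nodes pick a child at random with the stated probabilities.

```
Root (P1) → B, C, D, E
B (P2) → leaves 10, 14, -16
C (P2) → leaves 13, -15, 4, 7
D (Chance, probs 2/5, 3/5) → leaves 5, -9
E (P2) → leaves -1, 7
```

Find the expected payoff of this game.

B (P2): min(10, 14, -16) = -16
C (P2): min(13, -15, 4, 7) = -15
D (Chance): 2/5·5 + 3/5·-9 = -3.4
E (P2): min(-1, 7) = -1
Root (P1): max(-16, -15, -3.4, -1) = -1

-1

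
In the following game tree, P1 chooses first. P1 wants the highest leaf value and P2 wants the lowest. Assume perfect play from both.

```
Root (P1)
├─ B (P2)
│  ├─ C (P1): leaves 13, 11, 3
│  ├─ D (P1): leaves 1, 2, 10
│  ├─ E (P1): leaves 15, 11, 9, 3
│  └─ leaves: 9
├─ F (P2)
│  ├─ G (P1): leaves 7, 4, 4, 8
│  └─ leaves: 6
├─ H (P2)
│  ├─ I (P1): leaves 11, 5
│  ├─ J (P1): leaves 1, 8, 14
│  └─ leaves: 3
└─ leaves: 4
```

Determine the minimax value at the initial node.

9

C (P1): max(13, 11, 3) = 13
D (P1): max(1, 2, 10) = 10
E (P1): max(15, 11, 9, 3) = 15
B (P2): min(13, 10, 15, 9) = 9
G (P1): max(7, 4, 4, 8) = 8
F (P2): min(8, 6) = 6
I (P1): max(11, 5) = 11
J (P1): max(1, 8, 14) = 14
H (P2): min(11, 14, 3) = 3
Root (P1): max(9, 6, 3, 4) = 9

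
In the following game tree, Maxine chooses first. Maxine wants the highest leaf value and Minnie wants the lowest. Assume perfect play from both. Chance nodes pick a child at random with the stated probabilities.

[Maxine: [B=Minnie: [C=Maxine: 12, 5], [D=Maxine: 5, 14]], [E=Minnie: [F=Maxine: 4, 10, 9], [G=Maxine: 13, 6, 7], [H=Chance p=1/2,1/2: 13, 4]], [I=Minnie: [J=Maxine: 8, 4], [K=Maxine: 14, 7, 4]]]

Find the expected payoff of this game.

12

C (Maxine): max(12, 5) = 12
D (Maxine): max(5, 14) = 14
B (Minnie): min(12, 14) = 12
F (Maxine): max(4, 10, 9) = 10
G (Maxine): max(13, 6, 7) = 13
H (Chance): 1/2·13 + 1/2·4 = 8.5
E (Minnie): min(10, 13, 8.5) = 8.5
J (Maxine): max(8, 4) = 8
K (Maxine): max(14, 7, 4) = 14
I (Minnie): min(8, 14) = 8
Root (Maxine): max(12, 8.5, 8) = 12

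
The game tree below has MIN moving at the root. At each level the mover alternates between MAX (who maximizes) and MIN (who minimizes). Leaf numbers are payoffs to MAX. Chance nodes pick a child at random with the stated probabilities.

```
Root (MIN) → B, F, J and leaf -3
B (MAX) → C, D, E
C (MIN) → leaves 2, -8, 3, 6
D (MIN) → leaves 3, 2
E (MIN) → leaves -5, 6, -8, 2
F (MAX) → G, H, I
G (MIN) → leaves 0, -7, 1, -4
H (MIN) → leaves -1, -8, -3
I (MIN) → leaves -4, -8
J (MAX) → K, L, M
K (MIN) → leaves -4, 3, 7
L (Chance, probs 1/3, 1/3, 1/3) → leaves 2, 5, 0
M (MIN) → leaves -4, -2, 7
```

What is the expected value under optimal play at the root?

C (MIN): min(2, -8, 3, 6) = -8
D (MIN): min(3, 2) = 2
E (MIN): min(-5, 6, -8, 2) = -8
B (MAX): max(-8, 2, -8) = 2
G (MIN): min(0, -7, 1, -4) = -7
H (MIN): min(-1, -8, -3) = -8
I (MIN): min(-4, -8) = -8
F (MAX): max(-7, -8, -8) = -7
K (MIN): min(-4, 3, 7) = -4
L (Chance): 1/3·2 + 1/3·5 + 1/3·0 = 2.33
M (MIN): min(-4, -2, 7) = -4
J (MAX): max(-4, 2.33, -4) = 2.33
Root (MIN): min(2, -7, 2.33, -3) = -7

-7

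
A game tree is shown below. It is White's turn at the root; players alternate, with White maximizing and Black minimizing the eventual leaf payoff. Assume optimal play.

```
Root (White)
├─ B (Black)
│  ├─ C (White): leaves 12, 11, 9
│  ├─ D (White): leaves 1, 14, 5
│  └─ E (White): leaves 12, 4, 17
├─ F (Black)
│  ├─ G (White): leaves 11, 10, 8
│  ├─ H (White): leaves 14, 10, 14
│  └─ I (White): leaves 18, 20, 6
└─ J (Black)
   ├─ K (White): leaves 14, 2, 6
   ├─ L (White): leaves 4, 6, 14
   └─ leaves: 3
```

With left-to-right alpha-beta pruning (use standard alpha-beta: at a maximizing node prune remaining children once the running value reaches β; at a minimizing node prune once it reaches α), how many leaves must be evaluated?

16

C [α=-∞,β=+∞]: v=12
D [α=-∞,β=12]: v=14 after child 2 ≥ β → β-cutoff, skip 1
E [α=-∞,β=12]: v=12 after child 1 ≥ β → β-cutoff, skip 2
B [α=-∞,β=+∞]: v=12
G [α=12,β=+∞]: v=11
F [α=12,β=+∞]: v=11 after child 1 ≤ α → α-cutoff, skip 2
K [α=12,β=+∞]: v=14
L [α=12,β=14]: v=14
J [α=12,β=+∞]: v=3
Root [α=-∞,β=+∞]: v=12
Leaves evaluated: 16 of 25.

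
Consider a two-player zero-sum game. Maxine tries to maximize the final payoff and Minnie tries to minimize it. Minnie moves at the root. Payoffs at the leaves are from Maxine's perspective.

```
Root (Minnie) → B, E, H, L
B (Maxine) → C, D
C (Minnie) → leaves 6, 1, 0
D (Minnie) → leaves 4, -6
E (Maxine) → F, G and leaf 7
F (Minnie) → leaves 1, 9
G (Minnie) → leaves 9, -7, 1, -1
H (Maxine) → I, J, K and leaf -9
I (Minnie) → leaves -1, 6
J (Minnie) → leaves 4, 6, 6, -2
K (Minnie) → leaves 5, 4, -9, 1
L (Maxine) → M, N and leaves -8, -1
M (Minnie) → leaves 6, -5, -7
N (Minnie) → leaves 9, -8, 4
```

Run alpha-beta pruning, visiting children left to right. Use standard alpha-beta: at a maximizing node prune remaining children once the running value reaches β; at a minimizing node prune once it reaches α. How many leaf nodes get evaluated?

24

C [α=-∞,β=+∞]: v=0
D [α=0,β=+∞]: v=-6
B [α=-∞,β=+∞]: v=0
F [α=-∞,β=0]: v=1
E [α=-∞,β=0]: v=1 after child 1 ≥ β → β-cutoff, skip 2
I [α=-∞,β=0]: v=-1
J [α=-1,β=0]: v=-2
K [α=-1,β=0]: v=-9 after child 3 ≤ α → α-cutoff, skip 1
H [α=-∞,β=0]: v=-1
M [α=-∞,β=-1]: v=-7
N [α=-7,β=-1]: v=-8 after child 2 ≤ α → α-cutoff, skip 1
L [α=-∞,β=-1]: v=-1
Root [α=-∞,β=+∞]: v=-1
Leaves evaluated: 24 of 31.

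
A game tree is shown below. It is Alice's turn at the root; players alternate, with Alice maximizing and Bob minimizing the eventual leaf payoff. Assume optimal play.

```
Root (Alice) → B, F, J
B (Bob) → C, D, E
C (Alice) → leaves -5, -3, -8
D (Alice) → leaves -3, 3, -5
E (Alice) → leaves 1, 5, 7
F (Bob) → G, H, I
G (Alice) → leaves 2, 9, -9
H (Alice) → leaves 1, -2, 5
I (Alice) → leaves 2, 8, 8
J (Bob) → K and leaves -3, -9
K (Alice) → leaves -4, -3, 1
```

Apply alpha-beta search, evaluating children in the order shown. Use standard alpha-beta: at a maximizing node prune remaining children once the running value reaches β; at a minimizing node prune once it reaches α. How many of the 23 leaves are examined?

C [α=-∞,β=+∞]: v=-3
D [α=-∞,β=-3]: v=-3 after child 1 ≥ β → β-cutoff, skip 2
E [α=-∞,β=-3]: v=1 after child 1 ≥ β → β-cutoff, skip 2
B [α=-∞,β=+∞]: v=-3
G [α=-3,β=+∞]: v=9
H [α=-3,β=9]: v=5
I [α=-3,β=5]: v=8 after child 2 ≥ β → β-cutoff, skip 1
F [α=-3,β=+∞]: v=5
K [α=5,β=+∞]: v=1
J [α=5,β=+∞]: v=1 after child 1 ≤ α → α-cutoff, skip 2
Root [α=-∞,β=+∞]: v=5
Leaves evaluated: 16 of 23.

16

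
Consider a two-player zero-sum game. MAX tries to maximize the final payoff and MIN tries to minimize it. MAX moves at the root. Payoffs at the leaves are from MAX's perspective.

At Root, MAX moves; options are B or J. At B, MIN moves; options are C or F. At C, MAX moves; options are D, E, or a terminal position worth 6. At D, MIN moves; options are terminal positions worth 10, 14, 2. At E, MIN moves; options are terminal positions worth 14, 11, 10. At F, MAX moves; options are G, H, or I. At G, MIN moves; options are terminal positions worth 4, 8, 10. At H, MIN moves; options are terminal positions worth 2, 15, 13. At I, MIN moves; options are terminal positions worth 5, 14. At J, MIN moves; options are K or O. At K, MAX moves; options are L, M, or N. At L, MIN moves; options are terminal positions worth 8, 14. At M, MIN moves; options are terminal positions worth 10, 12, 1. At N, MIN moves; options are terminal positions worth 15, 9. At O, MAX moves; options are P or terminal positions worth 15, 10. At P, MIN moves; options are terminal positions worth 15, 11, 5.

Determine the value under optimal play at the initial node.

9

D (MIN): min(10, 14, 2) = 2
E (MIN): min(14, 11, 10) = 10
C (MAX): max(2, 10, 6) = 10
G (MIN): min(4, 8, 10) = 4
H (MIN): min(2, 15, 13) = 2
I (MIN): min(5, 14) = 5
F (MAX): max(4, 2, 5) = 5
B (MIN): min(10, 5) = 5
L (MIN): min(8, 14) = 8
M (MIN): min(10, 12, 1) = 1
N (MIN): min(15, 9) = 9
K (MAX): max(8, 1, 9) = 9
P (MIN): min(15, 11, 5) = 5
O (MAX): max(5, 15, 10) = 15
J (MIN): min(9, 15) = 9
Root (MAX): max(5, 9) = 9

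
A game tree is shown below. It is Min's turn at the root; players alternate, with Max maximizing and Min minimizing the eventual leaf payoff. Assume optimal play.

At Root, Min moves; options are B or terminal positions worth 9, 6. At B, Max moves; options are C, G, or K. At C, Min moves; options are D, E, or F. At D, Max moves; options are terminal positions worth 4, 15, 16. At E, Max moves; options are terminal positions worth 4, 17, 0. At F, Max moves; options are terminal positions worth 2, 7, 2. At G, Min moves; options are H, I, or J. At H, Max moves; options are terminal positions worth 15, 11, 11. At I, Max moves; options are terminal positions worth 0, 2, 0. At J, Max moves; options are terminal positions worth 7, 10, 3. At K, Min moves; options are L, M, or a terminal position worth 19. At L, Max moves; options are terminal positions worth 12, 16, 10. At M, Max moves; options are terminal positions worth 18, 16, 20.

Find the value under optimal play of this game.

D (Max): max(4, 15, 16) = 16
E (Max): max(4, 17, 0) = 17
F (Max): max(2, 7, 2) = 7
C (Min): min(16, 17, 7) = 7
H (Max): max(15, 11, 11) = 15
I (Max): max(0, 2, 0) = 2
J (Max): max(7, 10, 3) = 10
G (Min): min(15, 2, 10) = 2
L (Max): max(12, 16, 10) = 16
M (Max): max(18, 16, 20) = 20
K (Min): min(16, 20, 19) = 16
B (Max): max(7, 2, 16) = 16
Root (Min): min(16, 9, 6) = 6

6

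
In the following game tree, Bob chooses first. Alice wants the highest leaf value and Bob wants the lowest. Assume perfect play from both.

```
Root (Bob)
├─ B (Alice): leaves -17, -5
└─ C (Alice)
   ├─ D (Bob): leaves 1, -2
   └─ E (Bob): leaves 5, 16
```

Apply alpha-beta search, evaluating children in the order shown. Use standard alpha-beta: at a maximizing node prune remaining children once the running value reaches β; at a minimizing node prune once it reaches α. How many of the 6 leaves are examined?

4

B [α=-∞,β=+∞]: v=-5
D [α=-∞,β=-5]: v=-2
C [α=-∞,β=-5]: v=-2 after child 1 ≥ β → β-cutoff, skip 1
Root [α=-∞,β=+∞]: v=-5
Leaves evaluated: 4 of 6.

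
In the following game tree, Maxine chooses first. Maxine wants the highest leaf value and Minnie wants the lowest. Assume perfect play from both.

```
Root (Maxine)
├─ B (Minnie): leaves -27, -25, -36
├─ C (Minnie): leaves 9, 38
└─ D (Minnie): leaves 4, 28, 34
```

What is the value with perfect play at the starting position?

9

B (Minnie): min(-27, -25, -36) = -36
C (Minnie): min(9, 38) = 9
D (Minnie): min(4, 28, 34) = 4
Root (Maxine): max(-36, 9, 4) = 9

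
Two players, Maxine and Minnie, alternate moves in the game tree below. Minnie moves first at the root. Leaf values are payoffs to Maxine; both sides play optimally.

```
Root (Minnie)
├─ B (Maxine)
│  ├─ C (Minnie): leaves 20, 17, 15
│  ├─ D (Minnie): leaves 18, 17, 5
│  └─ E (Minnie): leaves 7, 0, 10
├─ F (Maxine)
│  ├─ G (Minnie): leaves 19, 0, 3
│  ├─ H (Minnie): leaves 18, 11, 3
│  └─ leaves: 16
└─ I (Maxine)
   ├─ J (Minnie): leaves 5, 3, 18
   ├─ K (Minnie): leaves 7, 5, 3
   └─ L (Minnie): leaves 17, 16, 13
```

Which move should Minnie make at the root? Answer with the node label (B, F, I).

I

C (Minnie): min(20, 17, 15) = 15
D (Minnie): min(18, 17, 5) = 5
E (Minnie): min(7, 0, 10) = 0
B (Maxine): max(15, 5, 0) = 15
G (Minnie): min(19, 0, 3) = 0
H (Minnie): min(18, 11, 3) = 3
F (Maxine): max(0, 3, 16) = 16
J (Minnie): min(5, 3, 18) = 3
K (Minnie): min(7, 5, 3) = 3
L (Minnie): min(17, 16, 13) = 13
I (Maxine): max(3, 3, 13) = 13
Root (Minnie): min(15, 16, 13) = 13
Minnie picks the child with the lowest value: I (value 13).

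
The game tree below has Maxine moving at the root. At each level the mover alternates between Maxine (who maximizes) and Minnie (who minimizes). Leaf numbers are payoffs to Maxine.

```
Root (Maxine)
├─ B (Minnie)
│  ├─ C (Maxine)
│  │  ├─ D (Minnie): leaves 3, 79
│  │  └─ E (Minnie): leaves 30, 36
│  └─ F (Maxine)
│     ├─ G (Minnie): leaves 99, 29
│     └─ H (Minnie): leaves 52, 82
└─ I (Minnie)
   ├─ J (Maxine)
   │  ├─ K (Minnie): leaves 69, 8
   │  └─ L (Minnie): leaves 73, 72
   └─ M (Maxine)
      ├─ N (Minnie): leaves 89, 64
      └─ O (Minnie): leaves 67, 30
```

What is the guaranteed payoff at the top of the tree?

D (Minnie): min(3, 79) = 3
E (Minnie): min(30, 36) = 30
C (Maxine): max(3, 30) = 30
G (Minnie): min(99, 29) = 29
H (Minnie): min(52, 82) = 52
F (Maxine): max(29, 52) = 52
B (Minnie): min(30, 52) = 30
K (Minnie): min(69, 8) = 8
L (Minnie): min(73, 72) = 72
J (Maxine): max(8, 72) = 72
N (Minnie): min(89, 64) = 64
O (Minnie): min(67, 30) = 30
M (Maxine): max(64, 30) = 64
I (Minnie): min(72, 64) = 64
Root (Maxine): max(30, 64) = 64

64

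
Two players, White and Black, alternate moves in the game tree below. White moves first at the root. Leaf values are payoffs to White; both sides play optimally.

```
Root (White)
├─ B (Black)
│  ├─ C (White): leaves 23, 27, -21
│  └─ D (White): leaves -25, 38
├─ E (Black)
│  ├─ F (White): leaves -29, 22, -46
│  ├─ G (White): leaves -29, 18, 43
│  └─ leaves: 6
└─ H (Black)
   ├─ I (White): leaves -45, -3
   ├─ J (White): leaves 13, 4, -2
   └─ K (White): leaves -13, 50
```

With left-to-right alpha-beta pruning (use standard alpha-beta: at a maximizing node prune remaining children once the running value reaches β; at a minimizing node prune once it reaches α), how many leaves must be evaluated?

10

C [α=-∞,β=+∞]: v=27
D [α=-∞,β=27]: v=38
B [α=-∞,β=+∞]: v=27
F [α=27,β=+∞]: v=22
E [α=27,β=+∞]: v=22 after child 1 ≤ α → α-cutoff, skip 2
I [α=27,β=+∞]: v=-3
H [α=27,β=+∞]: v=-3 after child 1 ≤ α → α-cutoff, skip 2
Root [α=-∞,β=+∞]: v=27
Leaves evaluated: 10 of 19.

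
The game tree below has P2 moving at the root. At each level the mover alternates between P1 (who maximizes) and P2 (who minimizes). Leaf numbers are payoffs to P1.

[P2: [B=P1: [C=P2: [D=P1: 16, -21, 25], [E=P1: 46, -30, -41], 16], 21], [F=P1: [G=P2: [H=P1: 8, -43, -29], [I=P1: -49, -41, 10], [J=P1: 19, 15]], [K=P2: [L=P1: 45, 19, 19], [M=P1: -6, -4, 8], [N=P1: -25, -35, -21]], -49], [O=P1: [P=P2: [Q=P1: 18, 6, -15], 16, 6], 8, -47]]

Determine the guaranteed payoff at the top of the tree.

D (P1): max(16, -21, 25) = 25
E (P1): max(46, -30, -41) = 46
C (P2): min(25, 46, 16) = 16
B (P1): max(16, 21) = 21
H (P1): max(8, -43, -29) = 8
I (P1): max(-49, -41, 10) = 10
J (P1): max(19, 15) = 19
G (P2): min(8, 10, 19) = 8
L (P1): max(45, 19, 19) = 45
M (P1): max(-6, -4, 8) = 8
N (P1): max(-25, -35, -21) = -21
K (P2): min(45, 8, -21) = -21
F (P1): max(8, -21, -49) = 8
Q (P1): max(18, 6, -15) = 18
P (P2): min(18, 16, 6) = 6
O (P1): max(6, 8, -47) = 8
Root (P2): min(21, 8, 8) = 8

8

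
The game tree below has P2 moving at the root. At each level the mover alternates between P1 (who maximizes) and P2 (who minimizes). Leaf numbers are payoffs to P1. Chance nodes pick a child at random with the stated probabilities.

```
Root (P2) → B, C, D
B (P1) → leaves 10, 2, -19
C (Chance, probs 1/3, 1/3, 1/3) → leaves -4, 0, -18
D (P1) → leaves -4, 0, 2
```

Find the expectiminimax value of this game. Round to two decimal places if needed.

-7.33

B (P1): max(10, 2, -19) = 10
C (Chance): 1/3·-4 + 1/3·0 + 1/3·-18 = -7.33
D (P1): max(-4, 0, 2) = 2
Root (P2): min(10, -7.33, 2) = -7.33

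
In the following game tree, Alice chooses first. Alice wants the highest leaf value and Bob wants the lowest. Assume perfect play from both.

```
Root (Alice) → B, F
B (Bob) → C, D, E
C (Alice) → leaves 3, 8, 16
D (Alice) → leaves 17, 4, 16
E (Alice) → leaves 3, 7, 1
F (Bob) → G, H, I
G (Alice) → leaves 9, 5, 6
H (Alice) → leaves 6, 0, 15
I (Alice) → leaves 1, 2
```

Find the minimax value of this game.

C (Alice): max(3, 8, 16) = 16
D (Alice): max(17, 4, 16) = 17
E (Alice): max(3, 7, 1) = 7
B (Bob): min(16, 17, 7) = 7
G (Alice): max(9, 5, 6) = 9
H (Alice): max(6, 0, 15) = 15
I (Alice): max(1, 2) = 2
F (Bob): min(9, 15, 2) = 2
Root (Alice): max(7, 2) = 7

7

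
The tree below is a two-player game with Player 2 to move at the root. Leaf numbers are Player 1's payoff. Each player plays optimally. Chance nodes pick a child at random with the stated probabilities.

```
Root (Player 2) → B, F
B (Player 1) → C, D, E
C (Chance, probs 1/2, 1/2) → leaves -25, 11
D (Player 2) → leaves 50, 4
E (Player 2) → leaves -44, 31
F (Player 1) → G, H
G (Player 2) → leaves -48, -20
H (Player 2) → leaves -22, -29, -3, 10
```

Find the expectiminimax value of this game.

C (Chance): 1/2·-25 + 1/2·11 = -7
D (Player 2): min(50, 4) = 4
E (Player 2): min(-44, 31) = -44
B (Player 1): max(-7, 4, -44) = 4
G (Player 2): min(-48, -20) = -48
H (Player 2): min(-22, -29, -3, 10) = -29
F (Player 1): max(-48, -29) = -29
Root (Player 2): min(4, -29) = -29

-29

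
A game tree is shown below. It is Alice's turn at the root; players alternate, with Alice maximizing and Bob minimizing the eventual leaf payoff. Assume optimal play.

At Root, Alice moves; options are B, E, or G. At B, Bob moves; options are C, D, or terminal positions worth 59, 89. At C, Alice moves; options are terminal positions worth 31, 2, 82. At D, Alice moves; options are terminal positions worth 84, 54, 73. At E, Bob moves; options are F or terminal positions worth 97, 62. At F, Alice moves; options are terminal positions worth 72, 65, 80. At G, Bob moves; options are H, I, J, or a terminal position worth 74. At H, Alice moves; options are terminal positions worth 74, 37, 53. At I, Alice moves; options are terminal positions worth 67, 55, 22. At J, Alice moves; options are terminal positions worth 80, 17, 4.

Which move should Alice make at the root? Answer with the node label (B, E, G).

G

C (Alice): max(31, 2, 82) = 82
D (Alice): max(84, 54, 73) = 84
B (Bob): min(82, 84, 59, 89) = 59
F (Alice): max(72, 65, 80) = 80
E (Bob): min(80, 97, 62) = 62
H (Alice): max(74, 37, 53) = 74
I (Alice): max(67, 55, 22) = 67
J (Alice): max(80, 17, 4) = 80
G (Bob): min(74, 67, 80, 74) = 67
Root (Alice): max(59, 62, 67) = 67
Alice picks the child with the highest value: G (value 67).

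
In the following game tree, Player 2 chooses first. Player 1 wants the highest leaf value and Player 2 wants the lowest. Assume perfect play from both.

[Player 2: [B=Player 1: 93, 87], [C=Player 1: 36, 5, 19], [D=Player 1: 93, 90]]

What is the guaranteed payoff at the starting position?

36

B (Player 1): max(93, 87) = 93
C (Player 1): max(36, 5, 19) = 36
D (Player 1): max(93, 90) = 93
Root (Player 2): min(93, 36, 93) = 36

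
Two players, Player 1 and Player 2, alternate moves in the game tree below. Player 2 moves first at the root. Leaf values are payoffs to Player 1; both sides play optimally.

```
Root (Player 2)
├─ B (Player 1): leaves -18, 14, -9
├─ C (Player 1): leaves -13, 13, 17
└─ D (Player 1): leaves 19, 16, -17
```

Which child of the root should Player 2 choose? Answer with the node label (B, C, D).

B

B (Player 1): max(-18, 14, -9) = 14
C (Player 1): max(-13, 13, 17) = 17
D (Player 1): max(19, 16, -17) = 19
Root (Player 2): min(14, 17, 19) = 14
Player 2 picks the child with the lowest value: B (value 14).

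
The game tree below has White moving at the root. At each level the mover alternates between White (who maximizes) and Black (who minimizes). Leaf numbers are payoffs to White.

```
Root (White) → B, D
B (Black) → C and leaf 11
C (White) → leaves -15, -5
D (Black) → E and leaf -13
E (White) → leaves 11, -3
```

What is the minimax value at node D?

-13

E: max(11, -3) = 11
D: min(11, -13) = -13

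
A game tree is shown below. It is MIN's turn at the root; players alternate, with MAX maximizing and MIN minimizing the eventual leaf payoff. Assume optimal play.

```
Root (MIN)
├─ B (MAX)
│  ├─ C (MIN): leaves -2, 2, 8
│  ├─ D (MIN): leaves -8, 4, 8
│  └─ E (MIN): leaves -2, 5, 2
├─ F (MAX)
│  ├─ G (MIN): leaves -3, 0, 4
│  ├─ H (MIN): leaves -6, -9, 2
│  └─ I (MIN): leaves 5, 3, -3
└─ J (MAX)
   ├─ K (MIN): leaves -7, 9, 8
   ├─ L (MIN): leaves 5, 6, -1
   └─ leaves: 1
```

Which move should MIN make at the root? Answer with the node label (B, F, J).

C (MIN): min(-2, 2, 8) = -2
D (MIN): min(-8, 4, 8) = -8
E (MIN): min(-2, 5, 2) = -2
B (MAX): max(-2, -8, -2) = -2
G (MIN): min(-3, 0, 4) = -3
H (MIN): min(-6, -9, 2) = -9
I (MIN): min(5, 3, -3) = -3
F (MAX): max(-3, -9, -3) = -3
K (MIN): min(-7, 9, 8) = -7
L (MIN): min(5, 6, -1) = -1
J (MAX): max(-7, -1, 1) = 1
Root (MIN): min(-2, -3, 1) = -3
MIN picks the child with the lowest value: F (value -3).

F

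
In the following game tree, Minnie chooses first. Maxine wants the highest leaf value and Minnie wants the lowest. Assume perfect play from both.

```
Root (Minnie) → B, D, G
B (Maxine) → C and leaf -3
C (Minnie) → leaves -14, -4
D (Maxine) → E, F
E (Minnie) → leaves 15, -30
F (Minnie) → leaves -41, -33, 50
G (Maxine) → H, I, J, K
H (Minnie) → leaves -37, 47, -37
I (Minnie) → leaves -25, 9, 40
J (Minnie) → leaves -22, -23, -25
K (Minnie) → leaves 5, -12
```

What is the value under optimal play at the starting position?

-30

C (Minnie): min(-14, -4) = -14
B (Maxine): max(-14, -3) = -3
E (Minnie): min(15, -30) = -30
F (Minnie): min(-41, -33, 50) = -41
D (Maxine): max(-30, -41) = -30
H (Minnie): min(-37, 47, -37) = -37
I (Minnie): min(-25, 9, 40) = -25
J (Minnie): min(-22, -23, -25) = -25
K (Minnie): min(5, -12) = -12
G (Maxine): max(-37, -25, -25, -12) = -12
Root (Minnie): min(-3, -30, -12) = -30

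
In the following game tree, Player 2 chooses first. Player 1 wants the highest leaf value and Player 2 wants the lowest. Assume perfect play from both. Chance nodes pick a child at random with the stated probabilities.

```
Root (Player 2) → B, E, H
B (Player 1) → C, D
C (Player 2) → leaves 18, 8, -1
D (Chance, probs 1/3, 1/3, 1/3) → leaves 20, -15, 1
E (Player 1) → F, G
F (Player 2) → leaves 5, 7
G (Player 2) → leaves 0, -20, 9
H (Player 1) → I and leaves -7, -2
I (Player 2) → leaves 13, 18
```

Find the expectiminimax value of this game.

C (Player 2): min(18, 8, -1) = -1
D (Chance): 1/3·20 + 1/3·-15 + 1/3·1 = 2
B (Player 1): max(-1, 2) = 2
F (Player 2): min(5, 7) = 5
G (Player 2): min(0, -20, 9) = -20
E (Player 1): max(5, -20) = 5
I (Player 2): min(13, 18) = 13
H (Player 1): max(13, -7, -2) = 13
Root (Player 2): min(2, 5, 13) = 2

2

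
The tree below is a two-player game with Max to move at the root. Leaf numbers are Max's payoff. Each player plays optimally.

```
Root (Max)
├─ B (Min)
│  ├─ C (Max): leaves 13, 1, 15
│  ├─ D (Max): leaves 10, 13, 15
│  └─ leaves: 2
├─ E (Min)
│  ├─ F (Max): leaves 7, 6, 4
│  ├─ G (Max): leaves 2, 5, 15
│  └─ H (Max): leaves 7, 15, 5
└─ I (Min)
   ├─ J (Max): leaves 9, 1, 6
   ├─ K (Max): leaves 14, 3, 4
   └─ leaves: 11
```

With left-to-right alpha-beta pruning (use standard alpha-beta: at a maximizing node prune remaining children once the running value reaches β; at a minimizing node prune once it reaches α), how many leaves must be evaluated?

19

C [α=-∞,β=+∞]: v=15
D [α=-∞,β=15]: v=15
B [α=-∞,β=+∞]: v=2
F [α=2,β=+∞]: v=7
G [α=2,β=7]: v=15
H [α=2,β=7]: v=7 after child 1 ≥ β → β-cutoff, skip 2
E [α=2,β=+∞]: v=7
J [α=7,β=+∞]: v=9
K [α=7,β=9]: v=14 after child 1 ≥ β → β-cutoff, skip 2
I [α=7,β=+∞]: v=9
Root [α=-∞,β=+∞]: v=9
Leaves evaluated: 19 of 23.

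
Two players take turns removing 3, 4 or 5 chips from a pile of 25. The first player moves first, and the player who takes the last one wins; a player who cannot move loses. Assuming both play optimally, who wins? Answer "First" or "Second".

W/L table (W = player to move can force a win):
i:   0  1  2  3  4  5  6  7  8  9 10 11 12 13 14 15 16 17 18 19 20 21 22 23 24 25
     L  L  L  W  W  W  W  W  L  L  L  W  W  W  W  W  L  L  L  W  W  W  W  W  L  L
Position 25 is L, so the second player wins.

Second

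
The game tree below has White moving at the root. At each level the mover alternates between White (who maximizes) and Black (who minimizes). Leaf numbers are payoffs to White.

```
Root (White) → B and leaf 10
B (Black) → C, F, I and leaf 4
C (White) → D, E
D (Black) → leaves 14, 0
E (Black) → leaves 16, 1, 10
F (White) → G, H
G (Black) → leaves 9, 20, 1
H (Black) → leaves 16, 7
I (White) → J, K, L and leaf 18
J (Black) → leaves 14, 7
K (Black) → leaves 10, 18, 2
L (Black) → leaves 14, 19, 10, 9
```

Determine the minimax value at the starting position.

10

D (Black): min(14, 0) = 0
E (Black): min(16, 1, 10) = 1
C (White): max(0, 1) = 1
G (Black): min(9, 20, 1) = 1
H (Black): min(16, 7) = 7
F (White): max(1, 7) = 7
J (Black): min(14, 7) = 7
K (Black): min(10, 18, 2) = 2
L (Black): min(14, 19, 10, 9) = 9
I (White): max(7, 2, 9, 18) = 18
B (Black): min(1, 7, 18, 4) = 1
Root (White): max(1, 10) = 10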